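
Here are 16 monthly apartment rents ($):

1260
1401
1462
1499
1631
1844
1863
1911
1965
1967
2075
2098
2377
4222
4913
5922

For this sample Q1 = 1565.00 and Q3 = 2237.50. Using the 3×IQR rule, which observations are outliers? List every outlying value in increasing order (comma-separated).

4913, 5922

IQR = Q3 − Q1 = 2237.50 − 1565.00 = 672.50.
Lower fence = Q1 − 3·IQR = 1565.00 − 2017.50 = -452.50.
Upper fence = Q3 + 3·IQR = 2237.50 + 2017.50 = 4255.00.
4913 > 4255.00 → outlier.
5922 > 4255.00 → outlier.
All remaining values lie within [-452.50, 4255.00].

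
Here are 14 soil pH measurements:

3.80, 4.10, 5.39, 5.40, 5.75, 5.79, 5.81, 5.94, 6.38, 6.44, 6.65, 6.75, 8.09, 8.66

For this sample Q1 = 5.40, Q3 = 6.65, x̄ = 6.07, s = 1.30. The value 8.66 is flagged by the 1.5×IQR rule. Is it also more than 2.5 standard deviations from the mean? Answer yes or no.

z = (8.66 − 6.07) / 1.30 = 1.99.
|z| = 1.99 ≤ 2.5.

no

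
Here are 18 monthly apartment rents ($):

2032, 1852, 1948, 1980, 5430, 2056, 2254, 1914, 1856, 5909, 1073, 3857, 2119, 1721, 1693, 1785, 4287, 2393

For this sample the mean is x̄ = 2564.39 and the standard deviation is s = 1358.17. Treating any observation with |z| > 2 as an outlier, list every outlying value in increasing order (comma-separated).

Cutoffs at x̄ ± 2s: 2564.39 ± 2·1358.17 = [-151.95, 5280.73].
5430: z = 2.11, |z| > 2 → outlier.
5909: z = 2.46, |z| > 2 → outlier.
Every other value lies within [-151.95, 5280.73].

5430, 5909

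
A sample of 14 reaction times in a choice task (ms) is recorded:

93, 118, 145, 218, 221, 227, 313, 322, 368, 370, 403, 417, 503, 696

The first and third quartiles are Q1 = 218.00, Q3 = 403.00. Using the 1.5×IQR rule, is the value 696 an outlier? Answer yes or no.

IQR = Q3 − Q1 = 403.00 − 218.00 = 185.00.
Lower fence = Q1 − 1.5·IQR = 218.00 − 277.50 = -59.50.
Upper fence = Q3 + 1.5·IQR = 403.00 + 277.50 = 680.50.
696 lies above the upper fence.

yes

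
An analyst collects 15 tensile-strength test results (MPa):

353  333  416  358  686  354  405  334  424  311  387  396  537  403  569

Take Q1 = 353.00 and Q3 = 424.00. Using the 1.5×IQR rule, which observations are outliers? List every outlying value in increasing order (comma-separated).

IQR = Q3 − Q1 = 424.00 − 353.00 = 71.00.
Lower fence = Q1 − 1.5·IQR = 353.00 − 106.50 = 246.50.
Upper fence = Q3 + 1.5·IQR = 424.00 + 106.50 = 530.50.
537 > 530.50 → outlier.
569 > 530.50 → outlier.
686 > 530.50 → outlier.
All remaining values lie within [246.50, 530.50].

537, 569, 686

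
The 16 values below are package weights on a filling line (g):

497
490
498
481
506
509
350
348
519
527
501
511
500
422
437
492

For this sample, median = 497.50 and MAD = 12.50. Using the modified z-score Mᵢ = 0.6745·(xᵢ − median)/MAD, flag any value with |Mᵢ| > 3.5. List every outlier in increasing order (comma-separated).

|Mᵢ| > 3.5 ⇔ |xᵢ − 497.50| > 3.5·12.50/0.6745 = 64.86.
So outliers lie outside [432.64, 562.36].
348: M = -8.07 → outlier.
350: M = -7.96 → outlier.
422: M = -4.07 → outlier.

348, 350, 422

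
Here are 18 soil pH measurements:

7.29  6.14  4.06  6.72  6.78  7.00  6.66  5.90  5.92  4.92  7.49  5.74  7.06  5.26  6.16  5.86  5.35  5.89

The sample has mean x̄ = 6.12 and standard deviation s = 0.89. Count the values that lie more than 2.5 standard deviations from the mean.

0

Cutoffs: x̄ ± 2.5s = [3.895, 8.345].
Every value lies within the cutoffs.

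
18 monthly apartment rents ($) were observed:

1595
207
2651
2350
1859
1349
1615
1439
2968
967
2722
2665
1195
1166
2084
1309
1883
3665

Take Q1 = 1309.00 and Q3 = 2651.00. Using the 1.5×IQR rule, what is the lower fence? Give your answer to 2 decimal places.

IQR = Q3 − Q1 = 2651.00 − 1309.00 = 1342.00.
Lower fence = Q1 − 1.5·IQR = 1309.00 − 2013.00 = -704.00.
Upper fence = Q3 + 1.5·IQR = 2651.00 + 2013.00 = 4664.00.

-704.00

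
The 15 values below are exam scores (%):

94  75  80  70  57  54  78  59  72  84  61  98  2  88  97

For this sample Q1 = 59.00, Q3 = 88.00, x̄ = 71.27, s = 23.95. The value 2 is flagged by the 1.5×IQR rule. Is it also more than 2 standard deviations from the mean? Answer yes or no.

yes

z = (2 − 71.27) / 23.95 = -2.89.
|z| = 2.89 > 2.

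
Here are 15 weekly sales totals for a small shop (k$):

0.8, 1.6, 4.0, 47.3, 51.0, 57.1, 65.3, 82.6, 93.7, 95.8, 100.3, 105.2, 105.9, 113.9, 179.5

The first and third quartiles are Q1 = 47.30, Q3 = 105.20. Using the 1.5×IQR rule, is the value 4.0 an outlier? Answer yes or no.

no

IQR = Q3 − Q1 = 105.20 − 47.30 = 57.90.
Lower fence = Q1 − 1.5·IQR = 47.30 − 86.85 = -39.55.
Upper fence = Q3 + 1.5·IQR = 105.20 + 86.85 = 192.05.
4.0 lies within [-39.55, 192.05].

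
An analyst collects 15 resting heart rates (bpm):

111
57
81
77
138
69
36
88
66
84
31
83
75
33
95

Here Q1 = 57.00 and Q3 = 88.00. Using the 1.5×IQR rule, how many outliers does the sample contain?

IQR = 31.00; fences at 57.00 − 46.50 = 10.50 and 88.00 + 46.50 = 134.50.
Outside the cutoffs: 138.

1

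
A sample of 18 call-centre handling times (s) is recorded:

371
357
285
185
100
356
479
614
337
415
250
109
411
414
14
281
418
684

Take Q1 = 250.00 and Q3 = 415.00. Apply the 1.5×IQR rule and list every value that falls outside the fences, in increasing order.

684

IQR = Q3 − Q1 = 415.00 − 250.00 = 165.00.
Lower fence = Q1 − 1.5·IQR = 250.00 − 247.50 = 2.50.
Upper fence = Q3 + 1.5·IQR = 415.00 + 247.50 = 662.50.
684 > 662.50 → outlier.
All remaining values lie within [2.50, 662.50].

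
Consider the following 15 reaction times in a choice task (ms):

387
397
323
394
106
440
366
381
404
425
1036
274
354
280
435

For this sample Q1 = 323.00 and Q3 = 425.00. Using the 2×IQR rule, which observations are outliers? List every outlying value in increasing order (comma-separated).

106, 1036

IQR = Q3 − Q1 = 425.00 − 323.00 = 102.00.
Lower fence = Q1 − 2·IQR = 323.00 − 204.00 = 119.00.
Upper fence = Q3 + 2·IQR = 425.00 + 204.00 = 629.00.
106 < 119.00 → outlier.
1036 > 629.00 → outlier.
All remaining values lie within [119.00, 629.00].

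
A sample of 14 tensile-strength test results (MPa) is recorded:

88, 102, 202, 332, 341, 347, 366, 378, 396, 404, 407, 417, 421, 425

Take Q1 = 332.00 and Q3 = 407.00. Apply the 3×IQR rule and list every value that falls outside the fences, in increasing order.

IQR = Q3 − Q1 = 407.00 − 332.00 = 75.00.
Lower fence = Q1 − 3·IQR = 332.00 − 225.00 = 107.00.
Upper fence = Q3 + 3·IQR = 407.00 + 225.00 = 632.00.
88 < 107.00 → outlier.
102 < 107.00 → outlier.
All remaining values lie within [107.00, 632.00].

88, 102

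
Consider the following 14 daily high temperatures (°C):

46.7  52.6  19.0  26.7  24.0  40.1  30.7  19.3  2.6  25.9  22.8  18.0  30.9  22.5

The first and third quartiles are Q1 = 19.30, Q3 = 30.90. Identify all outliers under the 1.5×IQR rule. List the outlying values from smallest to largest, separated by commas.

IQR = Q3 − Q1 = 30.90 − 19.30 = 11.60.
Lower fence = Q1 − 1.5·IQR = 19.30 − 17.40 = 1.90.
Upper fence = Q3 + 1.5·IQR = 30.90 + 17.40 = 48.30.
52.6 > 48.30 → outlier.
All remaining values lie within [1.90, 48.30].

52.6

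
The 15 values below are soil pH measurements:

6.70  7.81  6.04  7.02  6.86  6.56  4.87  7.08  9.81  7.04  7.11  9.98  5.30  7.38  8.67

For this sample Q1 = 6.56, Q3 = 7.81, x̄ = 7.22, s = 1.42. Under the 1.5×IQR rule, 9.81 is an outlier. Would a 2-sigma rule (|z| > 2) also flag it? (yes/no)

z = (9.81 − 7.22) / 1.42 = 1.82.
|z| = 1.82 ≤ 2.

no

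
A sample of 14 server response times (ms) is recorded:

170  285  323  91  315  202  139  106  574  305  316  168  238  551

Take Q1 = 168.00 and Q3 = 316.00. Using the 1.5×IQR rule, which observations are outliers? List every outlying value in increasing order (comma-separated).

551, 574

IQR = Q3 − Q1 = 316.00 − 168.00 = 148.00.
Lower fence = Q1 − 1.5·IQR = 168.00 − 222.00 = -54.00.
Upper fence = Q3 + 1.5·IQR = 316.00 + 222.00 = 538.00.
551 > 538.00 → outlier.
574 > 538.00 → outlier.
All remaining values lie within [-54.00, 538.00].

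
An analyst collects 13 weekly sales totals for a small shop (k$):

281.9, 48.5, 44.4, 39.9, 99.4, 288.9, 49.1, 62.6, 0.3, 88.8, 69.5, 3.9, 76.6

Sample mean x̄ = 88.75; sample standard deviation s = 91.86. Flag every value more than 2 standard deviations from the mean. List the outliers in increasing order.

Cutoffs at x̄ ± 2s: 88.75 ± 2·91.86 = [-94.97, 272.47].
281.9: z = 2.10, |z| > 2 → outlier.
288.9: z = 2.18, |z| > 2 → outlier.
Every other value lies within [-94.97, 272.47].

281.9, 288.9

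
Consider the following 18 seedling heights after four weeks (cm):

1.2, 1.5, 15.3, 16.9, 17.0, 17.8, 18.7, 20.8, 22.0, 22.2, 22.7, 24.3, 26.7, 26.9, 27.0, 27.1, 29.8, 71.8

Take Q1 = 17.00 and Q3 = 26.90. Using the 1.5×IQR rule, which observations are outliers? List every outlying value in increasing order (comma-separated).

1.2, 1.5, 71.8

IQR = Q3 − Q1 = 26.90 − 17.00 = 9.90.
Lower fence = Q1 − 1.5·IQR = 17.00 − 14.85 = 2.15.
Upper fence = Q3 + 1.5·IQR = 26.90 + 14.85 = 41.75.
1.2 < 2.15 → outlier.
1.5 < 2.15 → outlier.
71.8 > 41.75 → outlier.
All remaining values lie within [2.15, 41.75].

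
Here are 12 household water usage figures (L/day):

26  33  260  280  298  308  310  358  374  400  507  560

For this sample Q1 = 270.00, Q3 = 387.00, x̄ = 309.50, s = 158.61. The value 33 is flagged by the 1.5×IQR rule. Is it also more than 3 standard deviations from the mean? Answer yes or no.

no

z = (33 − 309.50) / 158.61 = -1.74.
|z| = 1.74 ≤ 3.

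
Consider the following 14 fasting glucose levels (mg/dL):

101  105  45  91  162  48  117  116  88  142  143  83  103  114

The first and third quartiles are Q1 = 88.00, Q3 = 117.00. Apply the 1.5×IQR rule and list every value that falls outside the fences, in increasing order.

IQR = Q3 − Q1 = 117.00 − 88.00 = 29.00.
Lower fence = Q1 − 1.5·IQR = 88.00 − 43.50 = 44.50.
Upper fence = Q3 + 1.5·IQR = 117.00 + 43.50 = 160.50.
162 > 160.50 → outlier.
All remaining values lie within [44.50, 160.50].

162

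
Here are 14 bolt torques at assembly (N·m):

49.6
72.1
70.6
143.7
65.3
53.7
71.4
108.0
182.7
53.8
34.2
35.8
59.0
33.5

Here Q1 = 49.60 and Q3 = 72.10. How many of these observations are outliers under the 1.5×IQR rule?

3

IQR = 22.50; fences at 49.60 − 33.75 = 15.85 and 72.10 + 33.75 = 105.85.
Outside the cutoffs: 108.0, 143.7, 182.7.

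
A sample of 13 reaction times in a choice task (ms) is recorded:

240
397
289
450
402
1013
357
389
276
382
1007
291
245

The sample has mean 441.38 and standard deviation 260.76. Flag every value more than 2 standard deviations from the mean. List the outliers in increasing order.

Cutoffs at x̄ ± 2s: 441.38 ± 2·260.76 = [-80.14, 962.90].
1007: z = 2.17, |z| > 2 → outlier.
1013: z = 2.19, |z| > 2 → outlier.
Every other value lies within [-80.14, 962.90].

1007, 1013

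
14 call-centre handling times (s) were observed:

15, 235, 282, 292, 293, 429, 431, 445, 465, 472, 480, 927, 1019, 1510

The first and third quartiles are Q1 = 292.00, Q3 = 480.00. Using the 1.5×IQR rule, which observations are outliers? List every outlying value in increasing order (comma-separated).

927, 1019, 1510

IQR = Q3 − Q1 = 480.00 − 292.00 = 188.00.
Lower fence = Q1 − 1.5·IQR = 292.00 − 282.00 = 10.00.
Upper fence = Q3 + 1.5·IQR = 480.00 + 282.00 = 762.00.
927 > 762.00 → outlier.
1019 > 762.00 → outlier.
1510 > 762.00 → outlier.
All remaining values lie within [10.00, 762.00].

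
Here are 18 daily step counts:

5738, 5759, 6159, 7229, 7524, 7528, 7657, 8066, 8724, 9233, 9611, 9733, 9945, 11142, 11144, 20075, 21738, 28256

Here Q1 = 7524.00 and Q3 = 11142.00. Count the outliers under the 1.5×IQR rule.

IQR = 3618.00; fences at 7524.00 − 5427.00 = 2097.00 and 11142.00 + 5427.00 = 16569.00.
Outside the cutoffs: 20075, 21738, 28256.

3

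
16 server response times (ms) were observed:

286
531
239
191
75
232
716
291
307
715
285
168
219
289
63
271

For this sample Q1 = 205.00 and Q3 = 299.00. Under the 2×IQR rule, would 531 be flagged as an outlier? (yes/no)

IQR = Q3 − Q1 = 299.00 − 205.00 = 94.00.
Lower fence = Q1 − 2·IQR = 205.00 − 188.00 = 17.00.
Upper fence = Q3 + 2·IQR = 299.00 + 188.00 = 487.00.
531 lies above the upper fence.

yes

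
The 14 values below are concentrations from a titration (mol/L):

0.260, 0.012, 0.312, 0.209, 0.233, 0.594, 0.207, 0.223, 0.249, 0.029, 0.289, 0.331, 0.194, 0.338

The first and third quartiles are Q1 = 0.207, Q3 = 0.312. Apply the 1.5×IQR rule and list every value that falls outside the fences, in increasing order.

0.012, 0.029, 0.594

IQR = Q3 − Q1 = 0.312 − 0.207 = 0.105.
Lower fence = Q1 − 1.5·IQR = 0.207 − 0.1575 = 0.0495.
Upper fence = Q3 + 1.5·IQR = 0.312 + 0.1575 = 0.4695.
0.012 < 0.0495 → outlier.
0.029 < 0.0495 → outlier.
0.594 > 0.4695 → outlier.
All remaining values lie within [0.0495, 0.4695].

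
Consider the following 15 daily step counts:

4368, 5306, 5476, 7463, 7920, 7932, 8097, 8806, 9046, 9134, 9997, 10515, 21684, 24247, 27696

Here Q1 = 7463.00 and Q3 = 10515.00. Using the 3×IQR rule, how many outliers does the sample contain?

3

IQR = 3052.00; fences at 7463.00 − 9156.00 = -1693.00 and 10515.00 + 9156.00 = 19671.00.
Outside the cutoffs: 21684, 24247, 27696.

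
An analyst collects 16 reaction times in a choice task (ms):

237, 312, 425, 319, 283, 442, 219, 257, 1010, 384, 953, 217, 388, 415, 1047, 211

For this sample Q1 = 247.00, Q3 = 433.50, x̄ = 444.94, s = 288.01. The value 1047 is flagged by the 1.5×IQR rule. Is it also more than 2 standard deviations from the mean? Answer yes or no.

z = (1047 − 444.94) / 288.01 = 2.09.
|z| = 2.09 > 2.

yes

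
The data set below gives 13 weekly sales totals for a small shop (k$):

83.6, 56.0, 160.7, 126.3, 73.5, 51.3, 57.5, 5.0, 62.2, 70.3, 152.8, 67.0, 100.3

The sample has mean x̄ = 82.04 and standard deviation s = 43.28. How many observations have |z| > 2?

0

Cutoffs: x̄ ± 2s = [-4.52, 168.60].
Every value lies within the cutoffs.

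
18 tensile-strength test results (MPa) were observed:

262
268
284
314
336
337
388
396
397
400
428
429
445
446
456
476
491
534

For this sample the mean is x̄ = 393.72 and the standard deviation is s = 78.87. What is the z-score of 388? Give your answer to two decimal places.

-0.07

z = (388 − 393.72) / 78.87 = -0.07.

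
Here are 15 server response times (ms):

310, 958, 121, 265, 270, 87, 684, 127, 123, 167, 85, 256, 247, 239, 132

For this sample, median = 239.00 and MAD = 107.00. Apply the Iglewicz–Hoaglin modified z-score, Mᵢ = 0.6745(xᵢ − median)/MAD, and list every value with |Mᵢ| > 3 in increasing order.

958

|Mᵢ| > 3 ⇔ |xᵢ − 239.00| > 3·107.00/0.6745 = 475.91.
So outliers lie outside [-236.91, 714.91].
958: M = 4.53 → outlier.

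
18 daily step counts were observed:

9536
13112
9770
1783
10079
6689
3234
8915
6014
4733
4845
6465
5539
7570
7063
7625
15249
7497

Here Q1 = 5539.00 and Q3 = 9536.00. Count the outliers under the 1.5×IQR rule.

0

IQR = 3997.00; fences at 5539.00 − 5995.50 = -456.50 and 9536.00 + 5995.50 = 15531.50.
Every value lies within the cutoffs.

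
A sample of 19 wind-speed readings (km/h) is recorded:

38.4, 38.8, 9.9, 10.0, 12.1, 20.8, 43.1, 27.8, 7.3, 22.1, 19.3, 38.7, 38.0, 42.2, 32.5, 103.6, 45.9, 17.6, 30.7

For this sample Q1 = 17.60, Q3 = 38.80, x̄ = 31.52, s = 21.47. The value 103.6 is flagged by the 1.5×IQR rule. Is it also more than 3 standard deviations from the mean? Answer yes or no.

yes

z = (103.6 − 31.52) / 21.47 = 3.36.
|z| = 3.36 > 3.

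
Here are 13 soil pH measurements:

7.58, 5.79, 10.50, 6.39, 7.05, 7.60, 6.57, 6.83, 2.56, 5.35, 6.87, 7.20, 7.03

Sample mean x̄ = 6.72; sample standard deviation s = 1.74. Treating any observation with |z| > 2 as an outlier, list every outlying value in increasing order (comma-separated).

2.56, 10.50

Cutoffs at x̄ ± 2s: 6.72 ± 2·1.74 = [3.24, 10.20].
2.56: z = -2.39, |z| > 2 → outlier.
10.50: z = 2.17, |z| > 2 → outlier.
Every other value lies within [3.24, 10.20].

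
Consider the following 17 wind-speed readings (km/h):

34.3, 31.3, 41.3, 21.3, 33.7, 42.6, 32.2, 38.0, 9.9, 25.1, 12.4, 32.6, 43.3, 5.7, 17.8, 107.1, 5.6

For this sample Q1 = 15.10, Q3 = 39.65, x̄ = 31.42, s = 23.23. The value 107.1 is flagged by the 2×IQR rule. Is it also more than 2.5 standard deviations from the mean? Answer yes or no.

yes

z = (107.1 − 31.42) / 23.23 = 3.26.
|z| = 3.26 > 2.5.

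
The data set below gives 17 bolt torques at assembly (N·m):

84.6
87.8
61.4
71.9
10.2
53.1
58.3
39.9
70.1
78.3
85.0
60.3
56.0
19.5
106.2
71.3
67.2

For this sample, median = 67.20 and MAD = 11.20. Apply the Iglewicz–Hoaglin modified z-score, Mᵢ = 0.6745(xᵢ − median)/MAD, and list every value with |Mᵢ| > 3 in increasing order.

|Mᵢ| > 3 ⇔ |xᵢ − 67.20| > 3·11.20/0.6745 = 49.81.
So outliers lie outside [17.39, 117.01].
10.2: M = -3.43 → outlier.

10.2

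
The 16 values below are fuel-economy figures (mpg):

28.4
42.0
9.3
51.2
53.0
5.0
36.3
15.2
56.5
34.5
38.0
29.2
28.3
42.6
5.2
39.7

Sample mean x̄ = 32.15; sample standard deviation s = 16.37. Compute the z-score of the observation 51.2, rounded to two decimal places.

z = (51.2 − 32.15) / 16.37 = 1.16.

1.16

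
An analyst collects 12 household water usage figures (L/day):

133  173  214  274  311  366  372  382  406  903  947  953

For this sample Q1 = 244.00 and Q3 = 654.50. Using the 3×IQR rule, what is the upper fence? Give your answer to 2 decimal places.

IQR = Q3 − Q1 = 654.50 − 244.00 = 410.50.
Lower fence = Q1 − 3·IQR = 244.00 − 1231.50 = -987.50.
Upper fence = Q3 + 3·IQR = 654.50 + 1231.50 = 1886.00.

1886.00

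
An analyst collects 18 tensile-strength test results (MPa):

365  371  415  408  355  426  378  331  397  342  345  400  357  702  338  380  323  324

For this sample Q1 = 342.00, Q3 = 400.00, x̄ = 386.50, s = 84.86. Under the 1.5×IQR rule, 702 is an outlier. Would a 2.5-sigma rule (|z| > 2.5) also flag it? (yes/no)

z = (702 − 386.50) / 84.86 = 3.72.
|z| = 3.72 > 2.5.

yes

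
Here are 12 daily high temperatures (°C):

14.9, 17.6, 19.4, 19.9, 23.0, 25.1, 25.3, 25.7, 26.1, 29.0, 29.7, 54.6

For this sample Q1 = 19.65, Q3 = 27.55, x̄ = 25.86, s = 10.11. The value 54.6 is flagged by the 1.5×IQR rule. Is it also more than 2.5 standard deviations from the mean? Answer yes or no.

z = (54.6 − 25.86) / 10.11 = 2.84.
|z| = 2.84 > 2.5.

yes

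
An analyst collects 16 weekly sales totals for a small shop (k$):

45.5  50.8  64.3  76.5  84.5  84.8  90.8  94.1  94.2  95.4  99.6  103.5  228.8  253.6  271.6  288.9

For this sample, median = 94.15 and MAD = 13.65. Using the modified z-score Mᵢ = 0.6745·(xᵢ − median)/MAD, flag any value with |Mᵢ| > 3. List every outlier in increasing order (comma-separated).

|Mᵢ| > 3 ⇔ |xᵢ − 94.15| > 3·13.65/0.6745 = 60.71.
So outliers lie outside [33.44, 154.86].
228.8: M = 6.65 → outlier.
253.6: M = 7.88 → outlier.
271.6: M = 8.77 → outlier.
288.9: M = 9.62 → outlier.

228.8, 253.6, 271.6, 288.9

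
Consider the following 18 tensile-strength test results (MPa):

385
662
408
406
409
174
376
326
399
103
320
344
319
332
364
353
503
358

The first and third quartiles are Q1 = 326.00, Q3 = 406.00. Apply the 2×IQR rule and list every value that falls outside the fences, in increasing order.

IQR = Q3 − Q1 = 406.00 − 326.00 = 80.00.
Lower fence = Q1 − 2·IQR = 326.00 − 160.00 = 166.00.
Upper fence = Q3 + 2·IQR = 406.00 + 160.00 = 566.00.
103 < 166.00 → outlier.
662 > 566.00 → outlier.
All remaining values lie within [166.00, 566.00].

103, 662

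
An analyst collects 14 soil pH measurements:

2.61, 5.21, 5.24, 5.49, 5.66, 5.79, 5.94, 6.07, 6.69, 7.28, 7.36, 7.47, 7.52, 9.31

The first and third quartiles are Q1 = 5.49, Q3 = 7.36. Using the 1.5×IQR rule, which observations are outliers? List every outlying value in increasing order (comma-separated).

IQR = Q3 − Q1 = 7.36 − 5.49 = 1.87.
Lower fence = Q1 − 1.5·IQR = 5.49 − 2.805 = 2.685.
Upper fence = Q3 + 1.5·IQR = 7.36 + 2.805 = 10.165.
2.61 < 2.685 → outlier.
All remaining values lie within [2.685, 10.165].

2.61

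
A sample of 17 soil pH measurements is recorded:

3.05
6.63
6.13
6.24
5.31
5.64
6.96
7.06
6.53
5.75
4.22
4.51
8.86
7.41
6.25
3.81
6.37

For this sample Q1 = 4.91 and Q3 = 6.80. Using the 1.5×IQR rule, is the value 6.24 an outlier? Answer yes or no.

IQR = Q3 − Q1 = 6.80 − 4.91 = 1.89.
Lower fence = Q1 − 1.5·IQR = 4.91 − 2.835 = 2.075.
Upper fence = Q3 + 1.5·IQR = 6.80 + 2.835 = 9.635.
6.24 lies within [2.075, 9.635].

no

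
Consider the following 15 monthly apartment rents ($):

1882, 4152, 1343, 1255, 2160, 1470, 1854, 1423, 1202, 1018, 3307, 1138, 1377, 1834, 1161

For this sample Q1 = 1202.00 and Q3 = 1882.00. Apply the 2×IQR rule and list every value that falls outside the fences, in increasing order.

3307, 4152

IQR = Q3 − Q1 = 1882.00 − 1202.00 = 680.00.
Lower fence = Q1 − 2·IQR = 1202.00 − 1360.00 = -158.00.
Upper fence = Q3 + 2·IQR = 1882.00 + 1360.00 = 3242.00.
3307 > 3242.00 → outlier.
4152 > 3242.00 → outlier.
All remaining values lie within [-158.00, 3242.00].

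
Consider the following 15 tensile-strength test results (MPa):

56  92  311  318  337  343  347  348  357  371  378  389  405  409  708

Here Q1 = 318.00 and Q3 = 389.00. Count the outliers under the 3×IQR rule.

IQR = 71.00; fences at 318.00 − 213.00 = 105.00 and 389.00 + 213.00 = 602.00.
Outside the cutoffs: 56, 92, 708.

3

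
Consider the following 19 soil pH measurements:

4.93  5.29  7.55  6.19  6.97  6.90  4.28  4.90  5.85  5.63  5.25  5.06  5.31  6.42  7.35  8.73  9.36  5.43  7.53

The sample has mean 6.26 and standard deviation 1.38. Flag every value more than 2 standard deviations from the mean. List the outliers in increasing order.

9.36

Cutoffs at x̄ ± 2s: 6.26 ± 2·1.38 = [3.50, 9.02].
9.36: z = 2.25, |z| > 2 → outlier.
Every other value lies within [3.50, 9.02].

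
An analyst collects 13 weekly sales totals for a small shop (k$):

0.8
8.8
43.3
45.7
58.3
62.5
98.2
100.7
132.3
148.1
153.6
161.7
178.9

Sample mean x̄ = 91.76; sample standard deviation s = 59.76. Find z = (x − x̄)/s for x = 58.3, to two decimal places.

-0.56

z = (58.3 − 91.76) / 59.76 = -0.56.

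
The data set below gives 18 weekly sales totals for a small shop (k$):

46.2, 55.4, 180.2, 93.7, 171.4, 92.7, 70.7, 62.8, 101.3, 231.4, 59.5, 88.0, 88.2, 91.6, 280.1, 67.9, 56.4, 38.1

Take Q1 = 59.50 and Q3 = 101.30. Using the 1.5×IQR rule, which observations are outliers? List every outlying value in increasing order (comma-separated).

IQR = Q3 − Q1 = 101.30 − 59.50 = 41.80.
Lower fence = Q1 − 1.5·IQR = 59.50 − 62.70 = -3.20.
Upper fence = Q3 + 1.5·IQR = 101.30 + 62.70 = 164.00.
171.4 > 164.00 → outlier.
180.2 > 164.00 → outlier.
231.4 > 164.00 → outlier.
280.1 > 164.00 → outlier.
All remaining values lie within [-3.20, 164.00].

171.4, 180.2, 231.4, 280.1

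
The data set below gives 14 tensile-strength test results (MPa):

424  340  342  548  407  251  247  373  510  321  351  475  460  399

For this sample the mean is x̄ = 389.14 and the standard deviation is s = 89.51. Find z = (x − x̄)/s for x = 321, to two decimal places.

z = (321 − 389.14) / 89.51 = -0.76.

-0.76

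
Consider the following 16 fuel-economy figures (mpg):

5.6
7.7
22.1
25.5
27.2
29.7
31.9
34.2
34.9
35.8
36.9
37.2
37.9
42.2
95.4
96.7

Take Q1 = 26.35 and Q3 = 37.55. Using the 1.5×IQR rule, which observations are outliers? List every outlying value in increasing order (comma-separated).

5.6, 7.7, 95.4, 96.7

IQR = Q3 − Q1 = 37.55 − 26.35 = 11.20.
Lower fence = Q1 − 1.5·IQR = 26.35 − 16.80 = 9.55.
Upper fence = Q3 + 1.5·IQR = 37.55 + 16.80 = 54.35.
5.6 < 9.55 → outlier.
7.7 < 9.55 → outlier.
95.4 > 54.35 → outlier.
96.7 > 54.35 → outlier.
All remaining values lie within [9.55, 54.35].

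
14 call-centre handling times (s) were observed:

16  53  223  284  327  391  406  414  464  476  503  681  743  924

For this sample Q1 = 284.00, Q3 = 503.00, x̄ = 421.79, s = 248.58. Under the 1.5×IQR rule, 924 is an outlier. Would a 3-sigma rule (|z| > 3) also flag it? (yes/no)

no

z = (924 − 421.79) / 248.58 = 2.02.
|z| = 2.02 ≤ 3.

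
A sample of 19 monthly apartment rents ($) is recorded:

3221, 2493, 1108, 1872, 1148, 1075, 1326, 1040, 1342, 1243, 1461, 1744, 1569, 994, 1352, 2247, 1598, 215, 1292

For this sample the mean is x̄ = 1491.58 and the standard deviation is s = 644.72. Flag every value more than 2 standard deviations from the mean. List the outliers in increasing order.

3221

Cutoffs at x̄ ± 2s: 1491.58 ± 2·644.72 = [202.14, 2781.02].
3221: z = 2.68, |z| > 2 → outlier.
Every other value lies within [202.14, 2781.02].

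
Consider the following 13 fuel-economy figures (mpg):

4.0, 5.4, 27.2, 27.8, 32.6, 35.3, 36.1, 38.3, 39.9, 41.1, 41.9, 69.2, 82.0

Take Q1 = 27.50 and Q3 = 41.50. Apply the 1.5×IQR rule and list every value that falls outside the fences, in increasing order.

IQR = Q3 − Q1 = 41.50 − 27.50 = 14.00.
Lower fence = Q1 − 1.5·IQR = 27.50 − 21.00 = 6.50.
Upper fence = Q3 + 1.5·IQR = 41.50 + 21.00 = 62.50.
4.0 < 6.50 → outlier.
5.4 < 6.50 → outlier.
69.2 > 62.50 → outlier.
82.0 > 62.50 → outlier.
All remaining values lie within [6.50, 62.50].

4.0, 5.4, 69.2, 82.0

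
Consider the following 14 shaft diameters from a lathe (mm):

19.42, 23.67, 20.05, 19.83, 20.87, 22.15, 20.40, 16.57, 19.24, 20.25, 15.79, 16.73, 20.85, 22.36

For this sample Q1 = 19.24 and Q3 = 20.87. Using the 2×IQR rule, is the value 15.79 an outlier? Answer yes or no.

IQR = Q3 − Q1 = 20.87 − 19.24 = 1.63.
Lower fence = Q1 − 2·IQR = 19.24 − 3.26 = 15.98.
Upper fence = Q3 + 2·IQR = 20.87 + 3.26 = 24.13.
15.79 lies below the lower fence.

yes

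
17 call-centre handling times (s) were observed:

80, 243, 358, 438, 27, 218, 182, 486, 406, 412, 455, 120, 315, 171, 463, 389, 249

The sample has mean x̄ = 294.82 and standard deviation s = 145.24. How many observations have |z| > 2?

0

Cutoffs: x̄ ± 2s = [4.34, 585.30].
Every value lies within the cutoffs.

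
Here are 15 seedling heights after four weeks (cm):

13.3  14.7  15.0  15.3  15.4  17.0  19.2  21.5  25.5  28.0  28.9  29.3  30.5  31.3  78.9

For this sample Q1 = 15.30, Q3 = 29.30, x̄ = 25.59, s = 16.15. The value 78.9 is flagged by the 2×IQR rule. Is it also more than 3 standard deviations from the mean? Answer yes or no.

z = (78.9 − 25.59) / 16.15 = 3.30.
|z| = 3.30 > 3.

yes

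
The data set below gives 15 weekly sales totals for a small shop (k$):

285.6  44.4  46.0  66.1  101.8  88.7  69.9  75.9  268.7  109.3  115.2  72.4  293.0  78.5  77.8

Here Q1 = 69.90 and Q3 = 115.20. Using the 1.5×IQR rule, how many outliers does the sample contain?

3

IQR = 45.30; fences at 69.90 − 67.95 = 1.95 and 115.20 + 67.95 = 183.15.
Outside the cutoffs: 268.7, 285.6, 293.0.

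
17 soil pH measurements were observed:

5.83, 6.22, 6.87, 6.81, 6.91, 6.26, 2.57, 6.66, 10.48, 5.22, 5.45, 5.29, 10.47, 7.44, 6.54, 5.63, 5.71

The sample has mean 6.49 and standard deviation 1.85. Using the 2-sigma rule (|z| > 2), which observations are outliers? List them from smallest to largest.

2.57, 10.47, 10.48

Cutoffs at x̄ ± 2s: 6.49 ± 2·1.85 = [2.79, 10.19].
2.57: z = -2.12, |z| > 2 → outlier.
10.47: z = 2.15, |z| > 2 → outlier.
10.48: z = 2.16, |z| > 2 → outlier.
Every other value lies within [2.79, 10.19].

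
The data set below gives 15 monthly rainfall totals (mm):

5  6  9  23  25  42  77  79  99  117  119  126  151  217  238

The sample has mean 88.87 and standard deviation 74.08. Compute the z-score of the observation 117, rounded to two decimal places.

0.38

z = (117 − 88.87) / 74.08 = 0.38.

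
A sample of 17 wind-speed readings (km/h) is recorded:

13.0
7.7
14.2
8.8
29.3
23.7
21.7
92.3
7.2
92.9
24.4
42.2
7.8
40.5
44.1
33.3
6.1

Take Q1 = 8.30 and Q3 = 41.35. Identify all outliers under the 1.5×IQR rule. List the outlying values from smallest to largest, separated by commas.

IQR = Q3 − Q1 = 41.35 − 8.30 = 33.05.
Lower fence = Q1 − 1.5·IQR = 8.30 − 49.575 = -41.275.
Upper fence = Q3 + 1.5·IQR = 41.35 + 49.575 = 90.925.
92.3 > 90.925 → outlier.
92.9 > 90.925 → outlier.
All remaining values lie within [-41.275, 90.925].

92.3, 92.9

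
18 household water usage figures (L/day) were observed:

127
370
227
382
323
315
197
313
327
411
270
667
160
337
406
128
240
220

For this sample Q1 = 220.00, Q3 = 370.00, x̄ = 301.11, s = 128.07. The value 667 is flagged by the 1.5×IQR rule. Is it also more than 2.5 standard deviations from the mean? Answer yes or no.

z = (667 − 301.11) / 128.07 = 2.86.
|z| = 2.86 > 2.5.

yes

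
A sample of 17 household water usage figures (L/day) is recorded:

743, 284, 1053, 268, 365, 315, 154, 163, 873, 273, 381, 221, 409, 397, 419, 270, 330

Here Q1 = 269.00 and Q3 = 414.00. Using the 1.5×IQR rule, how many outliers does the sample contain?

IQR = 145.00; fences at 269.00 − 217.50 = 51.50 and 414.00 + 217.50 = 631.50.
Outside the cutoffs: 743, 873, 1053.

3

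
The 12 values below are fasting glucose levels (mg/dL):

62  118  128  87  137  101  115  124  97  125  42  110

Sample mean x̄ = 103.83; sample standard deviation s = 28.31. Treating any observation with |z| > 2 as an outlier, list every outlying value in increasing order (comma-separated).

42

Cutoffs at x̄ ± 2s: 103.83 ± 2·28.31 = [47.21, 160.45].
42: z = -2.18, |z| > 2 → outlier.
Every other value lies within [47.21, 160.45].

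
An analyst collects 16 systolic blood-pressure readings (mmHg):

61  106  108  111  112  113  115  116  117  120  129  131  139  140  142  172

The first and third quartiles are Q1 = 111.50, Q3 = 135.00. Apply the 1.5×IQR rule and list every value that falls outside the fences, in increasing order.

61, 172

IQR = Q3 − Q1 = 135.00 − 111.50 = 23.50.
Lower fence = Q1 − 1.5·IQR = 111.50 − 35.25 = 76.25.
Upper fence = Q3 + 1.5·IQR = 135.00 + 35.25 = 170.25.
61 < 76.25 → outlier.
172 > 170.25 → outlier.
All remaining values lie within [76.25, 170.25].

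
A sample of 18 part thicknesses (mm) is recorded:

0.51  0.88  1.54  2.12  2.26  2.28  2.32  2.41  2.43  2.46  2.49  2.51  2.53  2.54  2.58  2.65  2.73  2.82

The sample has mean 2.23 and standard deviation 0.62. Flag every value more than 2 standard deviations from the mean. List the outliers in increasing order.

0.51, 0.88

Cutoffs at x̄ ± 2s: 2.23 ± 2·0.62 = [0.99, 3.47].
0.51: z = -2.77, |z| > 2 → outlier.
0.88: z = -2.18, |z| > 2 → outlier.
Every other value lies within [0.99, 3.47].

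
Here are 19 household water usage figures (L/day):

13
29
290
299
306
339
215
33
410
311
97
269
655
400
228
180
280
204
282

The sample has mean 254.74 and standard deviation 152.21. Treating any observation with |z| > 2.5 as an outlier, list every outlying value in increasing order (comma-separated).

655

Cutoffs at x̄ ± 2.5s: 254.74 ± 2.5·152.21 = [-125.785, 635.265].
655: z = 2.63, |z| > 2.5 → outlier.
Every other value lies within [-125.785, 635.265].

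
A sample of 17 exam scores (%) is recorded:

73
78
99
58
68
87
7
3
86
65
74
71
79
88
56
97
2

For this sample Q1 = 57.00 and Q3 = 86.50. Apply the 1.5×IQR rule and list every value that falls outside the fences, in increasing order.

2, 3, 7

IQR = Q3 − Q1 = 86.50 − 57.00 = 29.50.
Lower fence = Q1 − 1.5·IQR = 57.00 − 44.25 = 12.75.
Upper fence = Q3 + 1.5·IQR = 86.50 + 44.25 = 130.75.
2 < 12.75 → outlier.
3 < 12.75 → outlier.
7 < 12.75 → outlier.
All remaining values lie within [12.75, 130.75].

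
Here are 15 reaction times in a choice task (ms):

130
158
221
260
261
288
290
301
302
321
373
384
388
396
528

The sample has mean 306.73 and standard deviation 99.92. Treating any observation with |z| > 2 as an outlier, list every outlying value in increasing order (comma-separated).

Cutoffs at x̄ ± 2s: 306.73 ± 2·99.92 = [106.89, 506.57].
528: z = 2.21, |z| > 2 → outlier.
Every other value lies within [106.89, 506.57].

528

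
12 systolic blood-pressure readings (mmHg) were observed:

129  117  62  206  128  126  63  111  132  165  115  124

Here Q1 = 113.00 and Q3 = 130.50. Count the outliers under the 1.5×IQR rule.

IQR = 17.50; fences at 113.00 − 26.25 = 86.75 and 130.50 + 26.25 = 156.75.
Outside the cutoffs: 62, 63, 165, 206.

4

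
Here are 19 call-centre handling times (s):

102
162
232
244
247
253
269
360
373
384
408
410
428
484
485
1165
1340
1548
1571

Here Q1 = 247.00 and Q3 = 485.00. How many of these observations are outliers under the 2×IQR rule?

IQR = 238.00; fences at 247.00 − 476.00 = -229.00 and 485.00 + 476.00 = 961.00.
Outside the cutoffs: 1165, 1340, 1548, 1571.

4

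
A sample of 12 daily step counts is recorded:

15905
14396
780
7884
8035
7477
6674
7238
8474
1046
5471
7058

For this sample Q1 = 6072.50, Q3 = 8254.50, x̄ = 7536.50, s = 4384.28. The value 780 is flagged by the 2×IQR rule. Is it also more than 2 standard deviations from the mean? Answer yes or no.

z = (780 − 7536.50) / 4384.28 = -1.54.
|z| = 1.54 ≤ 2.

no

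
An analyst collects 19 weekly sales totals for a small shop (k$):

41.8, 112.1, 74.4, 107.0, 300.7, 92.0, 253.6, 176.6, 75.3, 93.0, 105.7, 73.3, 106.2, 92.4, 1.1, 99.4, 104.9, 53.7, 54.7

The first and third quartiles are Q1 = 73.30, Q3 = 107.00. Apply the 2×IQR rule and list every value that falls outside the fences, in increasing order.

1.1, 176.6, 253.6, 300.7

IQR = Q3 − Q1 = 107.00 − 73.30 = 33.70.
Lower fence = Q1 − 2·IQR = 73.30 − 67.40 = 5.90.
Upper fence = Q3 + 2·IQR = 107.00 + 67.40 = 174.40.
1.1 < 5.90 → outlier.
176.6 > 174.40 → outlier.
253.6 > 174.40 → outlier.
300.7 > 174.40 → outlier.
All remaining values lie within [5.90, 174.40].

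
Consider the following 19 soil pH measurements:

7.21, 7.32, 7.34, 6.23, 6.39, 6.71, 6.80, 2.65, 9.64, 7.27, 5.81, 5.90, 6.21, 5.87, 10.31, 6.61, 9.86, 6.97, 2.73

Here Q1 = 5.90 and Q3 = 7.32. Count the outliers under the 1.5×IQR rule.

IQR = 1.42; fences at 5.90 − 2.13 = 3.77 and 7.32 + 2.13 = 9.45.
Outside the cutoffs: 2.65, 2.73, 9.64, 9.86, 10.31.

5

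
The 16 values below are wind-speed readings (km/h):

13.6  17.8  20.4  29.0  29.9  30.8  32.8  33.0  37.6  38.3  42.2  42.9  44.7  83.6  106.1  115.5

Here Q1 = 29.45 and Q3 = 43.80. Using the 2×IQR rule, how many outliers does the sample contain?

IQR = 14.35; fences at 29.45 − 28.70 = 0.75 and 43.80 + 28.70 = 72.50.
Outside the cutoffs: 83.6, 106.1, 115.5.

3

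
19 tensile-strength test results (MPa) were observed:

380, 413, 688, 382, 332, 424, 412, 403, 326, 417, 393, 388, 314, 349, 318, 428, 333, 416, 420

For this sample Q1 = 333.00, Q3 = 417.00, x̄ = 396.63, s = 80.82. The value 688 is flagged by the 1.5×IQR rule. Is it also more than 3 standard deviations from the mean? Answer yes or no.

yes

z = (688 − 396.63) / 80.82 = 3.61.
|z| = 3.61 > 3.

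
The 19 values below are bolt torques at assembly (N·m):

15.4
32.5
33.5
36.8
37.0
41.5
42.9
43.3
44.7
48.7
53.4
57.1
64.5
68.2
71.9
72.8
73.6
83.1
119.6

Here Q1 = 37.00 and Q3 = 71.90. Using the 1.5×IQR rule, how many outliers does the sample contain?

IQR = 34.90; fences at 37.00 − 52.35 = -15.35 and 71.90 + 52.35 = 124.25.
Every value lies within the cutoffs.

0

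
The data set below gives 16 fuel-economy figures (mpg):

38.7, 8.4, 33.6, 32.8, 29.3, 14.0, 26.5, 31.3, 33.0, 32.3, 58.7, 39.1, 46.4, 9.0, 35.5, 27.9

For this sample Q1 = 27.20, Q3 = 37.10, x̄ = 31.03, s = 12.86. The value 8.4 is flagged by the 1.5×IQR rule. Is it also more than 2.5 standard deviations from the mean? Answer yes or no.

z = (8.4 − 31.03) / 12.86 = -1.76.
|z| = 1.76 ≤ 2.5.

no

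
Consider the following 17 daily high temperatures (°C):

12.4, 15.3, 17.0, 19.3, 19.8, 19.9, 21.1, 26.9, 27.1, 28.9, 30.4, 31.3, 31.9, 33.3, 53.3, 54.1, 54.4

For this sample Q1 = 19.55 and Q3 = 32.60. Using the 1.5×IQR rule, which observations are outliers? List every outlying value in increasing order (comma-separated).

IQR = Q3 − Q1 = 32.60 − 19.55 = 13.05.
Lower fence = Q1 − 1.5·IQR = 19.55 − 19.575 = -0.025.
Upper fence = Q3 + 1.5·IQR = 32.60 + 19.575 = 52.175.
53.3 > 52.175 → outlier.
54.1 > 52.175 → outlier.
54.4 > 52.175 → outlier.
All remaining values lie within [-0.025, 52.175].

53.3, 54.1, 54.4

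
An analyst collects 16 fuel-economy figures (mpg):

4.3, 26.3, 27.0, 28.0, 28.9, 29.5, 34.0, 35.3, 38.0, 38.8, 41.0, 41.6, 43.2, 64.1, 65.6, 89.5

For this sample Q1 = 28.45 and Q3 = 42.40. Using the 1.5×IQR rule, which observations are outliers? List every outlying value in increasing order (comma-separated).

4.3, 64.1, 65.6, 89.5

IQR = Q3 − Q1 = 42.40 − 28.45 = 13.95.
Lower fence = Q1 − 1.5·IQR = 28.45 − 20.925 = 7.525.
Upper fence = Q3 + 1.5·IQR = 42.40 + 20.925 = 63.325.
4.3 < 7.525 → outlier.
64.1 > 63.325 → outlier.
65.6 > 63.325 → outlier.
89.5 > 63.325 → outlier.
All remaining values lie within [7.525, 63.325].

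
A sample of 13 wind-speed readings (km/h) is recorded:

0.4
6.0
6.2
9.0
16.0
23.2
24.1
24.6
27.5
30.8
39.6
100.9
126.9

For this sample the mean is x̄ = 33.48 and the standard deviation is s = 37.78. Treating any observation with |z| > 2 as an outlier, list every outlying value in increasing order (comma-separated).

126.9

Cutoffs at x̄ ± 2s: 33.48 ± 2·37.78 = [-42.08, 109.04].
126.9: z = 2.47, |z| > 2 → outlier.
Every other value lies within [-42.08, 109.04].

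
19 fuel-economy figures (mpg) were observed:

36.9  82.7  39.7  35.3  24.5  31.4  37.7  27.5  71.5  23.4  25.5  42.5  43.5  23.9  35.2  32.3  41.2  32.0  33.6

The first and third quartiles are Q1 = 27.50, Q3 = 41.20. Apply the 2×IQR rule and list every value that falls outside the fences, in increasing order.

71.5, 82.7

IQR = Q3 − Q1 = 41.20 − 27.50 = 13.70.
Lower fence = Q1 − 2·IQR = 27.50 − 27.40 = 0.10.
Upper fence = Q3 + 2·IQR = 41.20 + 27.40 = 68.60.
71.5 > 68.60 → outlier.
82.7 > 68.60 → outlier.
All remaining values lie within [0.10, 68.60].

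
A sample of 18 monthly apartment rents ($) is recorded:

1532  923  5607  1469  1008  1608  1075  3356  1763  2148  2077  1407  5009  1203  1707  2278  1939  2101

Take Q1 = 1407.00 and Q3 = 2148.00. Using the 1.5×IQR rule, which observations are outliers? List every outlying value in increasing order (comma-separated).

3356, 5009, 5607

IQR = Q3 − Q1 = 2148.00 − 1407.00 = 741.00.
Lower fence = Q1 − 1.5·IQR = 1407.00 − 1111.50 = 295.50.
Upper fence = Q3 + 1.5·IQR = 2148.00 + 1111.50 = 3259.50.
3356 > 3259.50 → outlier.
5009 > 3259.50 → outlier.
5607 > 3259.50 → outlier.
All remaining values lie within [295.50, 3259.50].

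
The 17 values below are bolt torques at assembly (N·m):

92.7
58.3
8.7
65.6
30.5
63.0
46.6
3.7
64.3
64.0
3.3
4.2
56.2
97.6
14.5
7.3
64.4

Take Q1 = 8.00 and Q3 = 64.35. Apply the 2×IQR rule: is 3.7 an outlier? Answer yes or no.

no

IQR = Q3 − Q1 = 64.35 − 8.00 = 56.35.
Lower fence = Q1 − 2·IQR = 8.00 − 112.70 = -104.70.
Upper fence = Q3 + 2·IQR = 64.35 + 112.70 = 177.05.
3.7 lies within [-104.70, 177.05].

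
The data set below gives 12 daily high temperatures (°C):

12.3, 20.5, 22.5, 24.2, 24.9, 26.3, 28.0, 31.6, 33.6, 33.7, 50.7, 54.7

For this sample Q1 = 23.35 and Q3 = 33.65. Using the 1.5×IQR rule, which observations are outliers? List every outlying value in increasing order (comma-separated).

50.7, 54.7

IQR = Q3 − Q1 = 33.65 − 23.35 = 10.30.
Lower fence = Q1 − 1.5·IQR = 23.35 − 15.45 = 7.90.
Upper fence = Q3 + 1.5·IQR = 33.65 + 15.45 = 49.10.
50.7 > 49.10 → outlier.
54.7 > 49.10 → outlier.
All remaining values lie within [7.90, 49.10].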